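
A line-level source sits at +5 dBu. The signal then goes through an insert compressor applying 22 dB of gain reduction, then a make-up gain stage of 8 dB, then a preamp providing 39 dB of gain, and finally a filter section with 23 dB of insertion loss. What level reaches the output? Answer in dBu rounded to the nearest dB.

+7 dBu

In dB, series stages simply add:
+5 − 22 + 8 + 39 − 23 = +7 dBu.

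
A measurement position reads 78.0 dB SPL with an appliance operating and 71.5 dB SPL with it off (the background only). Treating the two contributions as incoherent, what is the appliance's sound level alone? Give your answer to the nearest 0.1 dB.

Background correction is a power subtraction:
L_src = 10·log₁₀(10^(78.0/10) − 10^(71.5/10)) = 10·log₁₀(48970000) = 76.9 dB SPL.

76.9 dB SPL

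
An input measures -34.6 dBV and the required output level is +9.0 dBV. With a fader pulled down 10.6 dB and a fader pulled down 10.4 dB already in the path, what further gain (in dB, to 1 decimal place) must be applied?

The required make-up gain is the shortfall in the dB sum.
G = +9.0 − (-34.6) + 10.6 + 10.4 = 64.6 dB.

64.6 dB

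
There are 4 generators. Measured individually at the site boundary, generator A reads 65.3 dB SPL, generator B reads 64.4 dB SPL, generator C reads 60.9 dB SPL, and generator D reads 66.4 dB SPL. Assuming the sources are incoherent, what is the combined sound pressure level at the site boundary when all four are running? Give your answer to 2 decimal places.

Add the sources as powers (linear), then convert back to dB:
L_total = 10·log₁₀(10^(65.3/10) + 10^(64.4/10) + 10^(60.9/10) + 10^(66.4/10)) = 10·log₁₀(11740000) = 70.70 dB SPL.

70.70 dB SPL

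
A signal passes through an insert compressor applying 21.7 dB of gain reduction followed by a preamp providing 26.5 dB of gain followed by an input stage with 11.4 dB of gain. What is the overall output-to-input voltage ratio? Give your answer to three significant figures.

6.46

Net gain = (−21.7) + 26.5 + 11.4 = 16.2 dB.
Voltage ratio = 10^(16.2/20) = 6.46.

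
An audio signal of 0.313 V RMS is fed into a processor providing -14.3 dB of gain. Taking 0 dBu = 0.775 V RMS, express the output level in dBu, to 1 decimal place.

-22.2 dBu

Input level: 20·log₁₀(0.313/0.775) = -7.88 dBu.
Output: -7.88 − 14.3 = -22.2 dBu.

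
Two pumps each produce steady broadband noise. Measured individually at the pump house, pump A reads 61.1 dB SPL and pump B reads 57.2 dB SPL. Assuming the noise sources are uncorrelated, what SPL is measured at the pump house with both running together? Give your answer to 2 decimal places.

62.58 dB SPL

Incoherent sources sum as intensities:
L_total = 10·log₁₀(10^(61.1/10) + 10^(57.2/10)) = 10·log₁₀(1813000) = 62.58 dB SPL.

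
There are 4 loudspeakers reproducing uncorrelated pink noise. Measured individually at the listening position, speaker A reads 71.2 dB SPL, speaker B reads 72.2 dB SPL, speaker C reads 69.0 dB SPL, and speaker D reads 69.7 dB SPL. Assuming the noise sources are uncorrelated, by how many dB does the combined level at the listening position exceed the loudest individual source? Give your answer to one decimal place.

4.5 dB

Add the sources as powers (linear), then convert back to dB:
L_total = 10·log₁₀(10^(71.2/10) + 10^(72.2/10) + 10^(69.0/10) + 10^(69.7/10)) = 76.73 dB SPL.
Excess over the loudest (72.2 dB): 76.73 − 72.2 = 4.5 dB.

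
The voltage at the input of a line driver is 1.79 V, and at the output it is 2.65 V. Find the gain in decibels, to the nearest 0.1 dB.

3.4 dB

For a voltage ratio, dB = 20·log₁₀(V₂/V₁).
20·log₁₀(2.65/1.79) = 20·log₁₀(1.480) = 3.4 dB.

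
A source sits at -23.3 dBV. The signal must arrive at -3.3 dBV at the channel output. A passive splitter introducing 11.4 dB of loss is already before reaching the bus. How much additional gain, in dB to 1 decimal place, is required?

The required make-up gain is the shortfall in the dB sum.
G = -3.3 − (-23.3) + 11.4 = 31.4 dB.

31.4 dB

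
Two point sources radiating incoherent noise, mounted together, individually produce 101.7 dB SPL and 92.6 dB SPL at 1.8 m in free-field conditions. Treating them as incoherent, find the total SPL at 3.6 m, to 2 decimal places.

Combined at 1.8 m: 10·log₁₀(10^(101.7/10)+10^(92.6/10)) = 102.204 dB SPL.
Then apply −20·log₁₀(3.6/1.8) = -6.021 dB → 96.18 dB SPL.

96.18 dB SPL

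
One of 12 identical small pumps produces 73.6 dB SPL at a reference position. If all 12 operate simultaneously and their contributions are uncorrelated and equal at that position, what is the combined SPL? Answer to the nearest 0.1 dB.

12 equal incoherent sources raise the level by 10·log₁₀(12) = 10.79 dB.
L_total = 73.6 + 10.79 = 84.4 dB SPL.

84.4 dB SPL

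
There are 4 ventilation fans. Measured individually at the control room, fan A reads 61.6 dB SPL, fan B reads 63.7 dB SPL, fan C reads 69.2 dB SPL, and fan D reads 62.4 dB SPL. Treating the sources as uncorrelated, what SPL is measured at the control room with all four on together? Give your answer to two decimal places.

Incoherent sources sum as intensities:
L_total = 10·log₁₀(10^(61.6/10) + 10^(63.7/10) + 10^(69.2/10) + 10^(62.4/10)) = 10·log₁₀(13850000) = 71.41 dB SPL.

71.41 dB SPL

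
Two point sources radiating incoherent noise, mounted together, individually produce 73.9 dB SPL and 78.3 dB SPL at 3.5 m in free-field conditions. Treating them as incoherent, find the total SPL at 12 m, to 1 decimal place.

68.9 dB SPL

Combined at 3.5 m: 10·log₁₀(10^(73.9/10)+10^(78.3/10)) = 79.65 dB SPL.
Then apply −20·log₁₀(12/3.5) = -10.70 dB → 68.9 dB SPL.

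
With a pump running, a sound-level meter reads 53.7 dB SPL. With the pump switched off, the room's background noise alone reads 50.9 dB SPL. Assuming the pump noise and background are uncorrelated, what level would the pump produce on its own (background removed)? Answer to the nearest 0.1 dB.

Subtract intensities: L_src = 10·log₁₀(10^(L_total/10) − 10^(L_bg/10)).
L_src = 10·log₁₀(10^(53.7/10) − 10^(50.9/10)) = 10·log₁₀(111400) = 50.5 dB SPL.

50.5 dB SPL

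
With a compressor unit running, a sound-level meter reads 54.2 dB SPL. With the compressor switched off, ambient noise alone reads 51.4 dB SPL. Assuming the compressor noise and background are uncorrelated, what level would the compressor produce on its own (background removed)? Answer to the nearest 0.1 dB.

Subtract intensities: L_src = 10·log₁₀(10^(L_total/10) − 10^(L_bg/10)).
L_src = 10·log₁₀(10^(54.2/10) − 10^(51.4/10)) = 10·log₁₀(125000) = 51.0 dB SPL.

51.0 dB SPL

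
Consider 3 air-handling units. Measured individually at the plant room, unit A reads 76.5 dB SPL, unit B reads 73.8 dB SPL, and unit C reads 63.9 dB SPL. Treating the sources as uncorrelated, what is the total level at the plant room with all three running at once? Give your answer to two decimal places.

78.52 dB SPL

Uncorrelated sources add in intensity (power), not in dB.
L_total = 10·log₁₀(10^(76.5/10) + 10^(73.8/10) + 10^(63.9/10)) = 10·log₁₀(71110000) = 78.52 dB SPL.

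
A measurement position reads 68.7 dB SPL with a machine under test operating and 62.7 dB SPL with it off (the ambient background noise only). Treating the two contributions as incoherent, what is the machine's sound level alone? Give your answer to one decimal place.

Subtract intensities: L_src = 10·log₁₀(10^(L_total/10) − 10^(L_bg/10)).
L_src = 10·log₁₀(10^(68.7/10) − 10^(62.7/10)) = 10·log₁₀(5551000) = 67.4 dB SPL.

67.4 dB SPL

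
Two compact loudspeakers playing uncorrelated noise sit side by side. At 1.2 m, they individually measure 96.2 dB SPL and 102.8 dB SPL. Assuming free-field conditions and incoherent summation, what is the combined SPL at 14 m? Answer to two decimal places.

Combined at 1.2 m: 10·log₁₀(10^(96.2/10)+10^(102.8/10)) = 103.659 dB SPL.
Then apply −20·log₁₀(14/1.2) = -21.339 dB → 82.32 dB SPL.

82.32 dB SPL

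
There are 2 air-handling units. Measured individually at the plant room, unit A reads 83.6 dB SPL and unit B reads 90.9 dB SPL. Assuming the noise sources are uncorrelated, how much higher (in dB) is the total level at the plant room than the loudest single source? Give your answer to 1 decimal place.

0.7 dB

Incoherent sources sum as intensities:
L_total = 10·log₁₀(10^(83.6/10) + 10^(90.9/10)) = 91.64 dB SPL.
Excess over the loudest (90.9 dB): 91.64 − 90.9 = 0.7 dB.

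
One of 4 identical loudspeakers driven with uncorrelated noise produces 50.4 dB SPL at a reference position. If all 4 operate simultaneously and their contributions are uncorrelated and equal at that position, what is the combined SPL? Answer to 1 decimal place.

4 equal incoherent sources raise the level by 10·log₁₀(4) = 6.02 dB.
L_total = 50.4 + 6.02 = 56.4 dB SPL.

56.4 dB SPL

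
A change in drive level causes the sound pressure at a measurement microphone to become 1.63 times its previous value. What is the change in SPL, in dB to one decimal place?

Sound pressure is an amplitude quantity: ΔL = 20·log₁₀(p₂/p₁).
20·log₁₀(1.63) = 4.2 dB.

4.2 dB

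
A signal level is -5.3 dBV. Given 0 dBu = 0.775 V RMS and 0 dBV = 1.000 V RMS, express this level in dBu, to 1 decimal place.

-3.1 dBu

The offset between the scales is 20·log₁₀(0.775/1.000) = −2.214 dB.
So dBu = -5.3 + 2.214 = -3.1 dBu.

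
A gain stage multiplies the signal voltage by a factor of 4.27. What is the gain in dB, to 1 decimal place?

Voltage ratio → dB uses the 20·log₁₀ form:
20·log₁₀(4.27) = 12.6 dB.

12.6 dB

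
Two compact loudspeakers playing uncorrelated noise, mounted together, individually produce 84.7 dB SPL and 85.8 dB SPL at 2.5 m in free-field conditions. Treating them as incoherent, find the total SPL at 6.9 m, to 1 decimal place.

Combined at 2.5 m: 10·log₁₀(10^(84.7/10)+10^(85.8/10)) = 88.30 dB SPL.
Then apply −20·log₁₀(6.9/2.5) = -8.82 dB → 79.5 dB SPL.

79.5 dB SPL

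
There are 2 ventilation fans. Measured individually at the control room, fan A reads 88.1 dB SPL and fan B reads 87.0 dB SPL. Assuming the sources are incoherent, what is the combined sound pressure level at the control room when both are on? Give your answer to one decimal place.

Add the sources as powers (linear), then convert back to dB:
L_total = 10·log₁₀(10^(88.1/10) + 10^(87.0/10)) = 10·log₁₀(1147000000) = 90.6 dB SPL.

90.6 dB SPL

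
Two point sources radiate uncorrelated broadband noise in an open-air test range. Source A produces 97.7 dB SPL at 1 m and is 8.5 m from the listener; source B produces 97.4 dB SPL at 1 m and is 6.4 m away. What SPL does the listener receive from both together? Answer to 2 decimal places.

At the listener: L_A = 97.7 − 20·log₁₀(8.5) = 79.112 dB; L_B = 97.4 − 20·log₁₀(6.4) = 81.276 dB.
Combined: 10·log₁₀(10^(79.112/10)+10^(81.276/10)) = 83.34 dB SPL.

83.34 dB SPL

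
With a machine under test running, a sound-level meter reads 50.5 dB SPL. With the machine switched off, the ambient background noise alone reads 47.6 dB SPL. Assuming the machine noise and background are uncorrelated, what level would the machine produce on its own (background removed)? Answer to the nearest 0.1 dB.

47.4 dB SPL

Remove the background by subtracting linear intensities:
L_src = 10·log₁₀(10^(50.5/10) − 10^(47.6/10)) = 10·log₁₀(54660) = 47.4 dB SPL.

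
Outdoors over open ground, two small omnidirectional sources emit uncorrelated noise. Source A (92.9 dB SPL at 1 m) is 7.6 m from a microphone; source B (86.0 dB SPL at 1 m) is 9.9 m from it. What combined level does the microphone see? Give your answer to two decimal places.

At the listener: L_A = 92.9 − 20·log₁₀(7.6) = 75.284 dB; L_B = 86.0 − 20·log₁₀(9.9) = 66.087 dB.
Combined: 10·log₁₀(10^(75.284/10)+10^(66.087/10)) = 75.78 dB SPL.

75.78 dB SPL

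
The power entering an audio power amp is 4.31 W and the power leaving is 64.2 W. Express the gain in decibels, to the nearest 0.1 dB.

For a power ratio, dB = 10·log₁₀(P₂/P₁).
10·log₁₀(64.2/4.31) = 10·log₁₀(14.90) = 11.7 dB.

11.7 dB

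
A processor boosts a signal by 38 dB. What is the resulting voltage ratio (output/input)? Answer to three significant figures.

79.4

Voltage ratio = 10^(dB/20).
10^(38/20) = 10^(1.900) = 79.4.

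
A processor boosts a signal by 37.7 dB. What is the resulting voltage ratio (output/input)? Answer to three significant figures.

Voltage ratio = 10^(dB/20).
10^(37.7/20) = 10^(1.885) = 76.7.

76.7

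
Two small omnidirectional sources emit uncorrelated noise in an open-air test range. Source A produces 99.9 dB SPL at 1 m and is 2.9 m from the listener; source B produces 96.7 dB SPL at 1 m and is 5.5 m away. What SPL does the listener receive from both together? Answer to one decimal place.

91.2 dB SPL

At the listener: L_A = 99.9 − 20·log₁₀(2.9) = 90.65 dB; L_B = 96.7 − 20·log₁₀(5.5) = 81.89 dB.
Combined: 10·log₁₀(10^(90.65/10)+10^(81.89/10)) = 91.2 dB SPL.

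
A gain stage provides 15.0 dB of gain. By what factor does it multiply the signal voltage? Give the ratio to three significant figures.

5.62

Voltage ratio = 10^(dB/20).
10^(15.0/20) = 10^(0.7500) = 5.62.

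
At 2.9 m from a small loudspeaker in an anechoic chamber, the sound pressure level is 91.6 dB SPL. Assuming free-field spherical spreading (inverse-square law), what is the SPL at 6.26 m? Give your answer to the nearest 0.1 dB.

Inverse-square spreading gives ΔL = −20·log₁₀(d₂/d₁).
ΔL = −20·log₁₀(6.26/2.9) = -6.68 dB, so L₂ = 91.6 + (-6.68) = 84.9 dB SPL.

84.9 dB SPL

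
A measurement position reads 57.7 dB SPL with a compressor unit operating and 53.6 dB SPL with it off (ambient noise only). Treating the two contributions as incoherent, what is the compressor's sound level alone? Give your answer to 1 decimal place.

55.6 dB SPL

Remove the background by subtracting linear intensities:
L_src = 10·log₁₀(10^(57.7/10) − 10^(53.6/10)) = 10·log₁₀(359800) = 55.6 dB SPL.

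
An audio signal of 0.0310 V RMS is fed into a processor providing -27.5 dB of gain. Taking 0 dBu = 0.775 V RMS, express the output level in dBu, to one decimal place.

-55.5 dBu

Input level: 20·log₁₀(0.0310/0.775) = -27.96 dBu.
Output: -27.96 − 27.5 = -55.5 dBu.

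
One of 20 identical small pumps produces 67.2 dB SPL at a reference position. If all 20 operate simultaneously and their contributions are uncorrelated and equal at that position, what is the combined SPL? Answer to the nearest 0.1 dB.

80.2 dB SPL

20 equal incoherent sources raise the level by 10·log₁₀(20) = 13.01 dB.
L_total = 67.2 + 13.01 = 80.2 dB SPL.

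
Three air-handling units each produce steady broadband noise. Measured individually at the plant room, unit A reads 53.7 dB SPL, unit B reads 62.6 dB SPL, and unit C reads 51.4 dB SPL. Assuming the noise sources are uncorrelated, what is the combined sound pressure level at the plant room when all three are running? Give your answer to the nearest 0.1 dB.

Incoherent sources sum as intensities:
L_total = 10·log₁₀(10^(53.7/10) + 10^(62.6/10) + 10^(51.4/10)) = 10·log₁₀(2192000) = 63.4 dB SPL.

63.4 dB SPL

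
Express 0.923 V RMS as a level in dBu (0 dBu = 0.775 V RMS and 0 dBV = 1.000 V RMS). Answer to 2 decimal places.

+1.52 dBu

dBu = 20·log₁₀(V / 0.775 V).
20·log₁₀(0.923/0.775) = +1.52 dBu.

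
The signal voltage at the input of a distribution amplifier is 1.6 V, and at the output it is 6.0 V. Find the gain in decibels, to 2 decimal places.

11.48 dB

Voltage ratio → dB uses the 20·log₁₀ form:
20·log₁₀(6.0/1.6) = 20·log₁₀(3.750) = 11.48 dB.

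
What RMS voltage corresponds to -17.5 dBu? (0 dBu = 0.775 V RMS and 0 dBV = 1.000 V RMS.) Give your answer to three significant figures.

0.103 V

V = 0.775 V × 10^(-17.5/20).
= 0.775 × 0.1334 = 0.103 V.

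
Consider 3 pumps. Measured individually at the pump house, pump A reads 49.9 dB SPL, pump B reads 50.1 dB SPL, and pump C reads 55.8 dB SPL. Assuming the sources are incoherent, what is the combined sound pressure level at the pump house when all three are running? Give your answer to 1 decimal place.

57.6 dB SPL

Incoherent sources sum as intensities:
L_total = 10·log₁₀(10^(49.9/10) + 10^(50.1/10) + 10^(55.8/10)) = 10·log₁₀(580200) = 57.6 dB SPL.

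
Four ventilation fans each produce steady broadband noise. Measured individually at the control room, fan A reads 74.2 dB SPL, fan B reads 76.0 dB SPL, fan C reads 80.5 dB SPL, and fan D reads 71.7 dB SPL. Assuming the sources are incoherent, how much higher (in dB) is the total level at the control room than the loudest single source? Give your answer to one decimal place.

Uncorrelated sources add in intensity (power), not in dB.
L_total = 10·log₁₀(10^(74.2/10) + 10^(76.0/10) + 10^(80.5/10) + 10^(71.7/10)) = 82.86 dB SPL.
Excess over the loudest (80.5 dB): 82.86 − 80.5 = 2.4 dB.

2.4 dB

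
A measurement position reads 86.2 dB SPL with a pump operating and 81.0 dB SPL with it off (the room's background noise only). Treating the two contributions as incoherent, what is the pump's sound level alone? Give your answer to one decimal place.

84.6 dB SPL

Remove the background by subtracting linear intensities:
L_src = 10·log₁₀(10^(86.2/10) − 10^(81.0/10)) = 10·log₁₀(291000000) = 84.6 dB SPL.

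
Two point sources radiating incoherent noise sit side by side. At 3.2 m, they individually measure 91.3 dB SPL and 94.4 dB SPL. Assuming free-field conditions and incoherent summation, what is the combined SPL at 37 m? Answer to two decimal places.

74.87 dB SPL

Combined at 3.2 m: 10·log₁₀(10^(91.3/10)+10^(94.4/10)) = 96.131 dB SPL.
Then apply −20·log₁₀(37/3.2) = -21.261 dB → 74.87 dB SPL.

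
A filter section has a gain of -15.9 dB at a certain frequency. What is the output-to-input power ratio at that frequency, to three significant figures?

0.0257

Power ratio = 10^(dB/10).
10^(-15.9/10) = 10^(-1.590) = 0.0257.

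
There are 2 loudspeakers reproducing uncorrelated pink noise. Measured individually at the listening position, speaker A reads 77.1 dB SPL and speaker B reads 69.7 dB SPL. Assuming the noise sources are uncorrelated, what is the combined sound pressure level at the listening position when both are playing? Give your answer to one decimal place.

Add the sources as powers (linear), then convert back to dB:
L_total = 10·log₁₀(10^(77.1/10) + 10^(69.7/10)) = 10·log₁₀(60620000) = 77.8 dB SPL.

77.8 dB SPL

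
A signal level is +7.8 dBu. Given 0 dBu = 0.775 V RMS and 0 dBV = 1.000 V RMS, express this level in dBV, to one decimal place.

The offset between the scales is 20·log₁₀(0.775/1.000) = −2.214 dB.
So dBV = +7.8 − 2.214 = +5.6 dBV.

+5.6 dBV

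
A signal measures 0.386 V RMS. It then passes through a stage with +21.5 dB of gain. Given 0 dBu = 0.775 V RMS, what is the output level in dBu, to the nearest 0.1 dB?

Input level: 20·log₁₀(0.386/0.775) = -6.05 dBu.
Output: -6.05 + 21.5 = +15.4 dBu.

+15.4 dBu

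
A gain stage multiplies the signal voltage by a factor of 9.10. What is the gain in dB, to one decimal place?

For a voltage ratio, dB = 20·log₁₀(V₂/V₁).
20·log₁₀(9.10) = 19.2 dB.

19.2 dB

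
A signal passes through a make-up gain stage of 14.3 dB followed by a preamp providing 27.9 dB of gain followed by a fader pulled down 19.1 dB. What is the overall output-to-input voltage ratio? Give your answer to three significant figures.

14.3

Net gain = 14.3 + 27.9 + (−19.1) = 23.1 dB.
Voltage ratio = 10^(23.1/20) = 14.3.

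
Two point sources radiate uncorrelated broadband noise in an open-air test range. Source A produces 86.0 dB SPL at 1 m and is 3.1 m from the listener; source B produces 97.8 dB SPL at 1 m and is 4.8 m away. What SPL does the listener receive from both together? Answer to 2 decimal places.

At the listener: L_A = 86.0 − 20·log₁₀(3.1) = 76.173 dB; L_B = 97.8 − 20·log₁₀(4.8) = 84.175 dB.
Combined: 10·log₁₀(10^(76.173/10)+10^(84.175/10)) = 84.81 dB SPL.

84.81 dB SPL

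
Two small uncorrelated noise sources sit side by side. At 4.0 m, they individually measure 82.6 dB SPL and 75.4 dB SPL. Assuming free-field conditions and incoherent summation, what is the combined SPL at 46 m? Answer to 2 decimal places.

62.14 dB SPL

Combined at 4.0 m: 10·log₁₀(10^(82.6/10)+10^(75.4/10)) = 83.357 dB SPL.
Then apply −20·log₁₀(46/4.0) = -21.214 dB → 62.14 dB SPL.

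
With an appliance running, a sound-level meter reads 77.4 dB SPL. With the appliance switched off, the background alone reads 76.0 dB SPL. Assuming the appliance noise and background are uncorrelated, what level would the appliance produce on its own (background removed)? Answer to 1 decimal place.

71.8 dB SPL

Remove the background by subtracting linear intensities:
L_src = 10·log₁₀(10^(77.4/10) − 10^(76.0/10)) = 10·log₁₀(15140000) = 71.8 dB SPL.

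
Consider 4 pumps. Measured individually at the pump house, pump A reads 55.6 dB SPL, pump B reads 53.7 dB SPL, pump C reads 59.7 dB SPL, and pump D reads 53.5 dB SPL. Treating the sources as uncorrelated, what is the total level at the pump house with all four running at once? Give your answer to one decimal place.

Add the sources as powers (linear), then convert back to dB:
L_total = 10·log₁₀(10^(55.6/10) + 10^(53.7/10) + 10^(59.7/10) + 10^(53.5/10)) = 10·log₁₀(1755000) = 62.4 dB SPL.

62.4 dB SPL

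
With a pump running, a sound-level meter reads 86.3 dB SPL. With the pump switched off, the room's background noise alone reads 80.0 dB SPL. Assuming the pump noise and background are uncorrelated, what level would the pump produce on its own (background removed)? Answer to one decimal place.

Remove the background by subtracting linear intensities:
L_src = 10·log₁₀(10^(86.3/10) − 10^(80.0/10)) = 10·log₁₀(326600000) = 85.1 dB SPL.

85.1 dB SPL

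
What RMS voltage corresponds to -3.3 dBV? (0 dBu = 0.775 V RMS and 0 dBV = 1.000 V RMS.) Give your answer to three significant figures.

V = 1.000 V × 10^(-3.3/20).
= 1.000 × 0.6839 = 0.684 V.

0.684 V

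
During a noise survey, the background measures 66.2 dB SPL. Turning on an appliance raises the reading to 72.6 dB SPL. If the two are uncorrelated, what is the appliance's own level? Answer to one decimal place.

Background correction is a power subtraction:
L_src = 10·log₁₀(10^(72.6/10) − 10^(66.2/10)) = 10·log₁₀(14030000) = 71.5 dB SPL.

71.5 dB SPL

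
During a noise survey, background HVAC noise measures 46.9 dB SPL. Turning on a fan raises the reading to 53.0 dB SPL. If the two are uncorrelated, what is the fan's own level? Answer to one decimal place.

Subtract intensities: L_src = 10·log₁₀(10^(L_total/10) − 10^(L_bg/10)).
L_src = 10·log₁₀(10^(53.0/10) − 10^(46.9/10)) = 10·log₁₀(150500) = 51.8 dB SPL.

51.8 dB SPL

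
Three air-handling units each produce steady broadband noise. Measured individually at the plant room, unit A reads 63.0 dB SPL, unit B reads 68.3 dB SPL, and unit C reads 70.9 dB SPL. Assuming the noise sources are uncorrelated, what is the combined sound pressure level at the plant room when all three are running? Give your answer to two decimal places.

73.23 dB SPL

Add the sources as powers (linear), then convert back to dB:
L_total = 10·log₁₀(10^(63.0/10) + 10^(68.3/10) + 10^(70.9/10)) = 10·log₁₀(21060000) = 73.23 dB SPL.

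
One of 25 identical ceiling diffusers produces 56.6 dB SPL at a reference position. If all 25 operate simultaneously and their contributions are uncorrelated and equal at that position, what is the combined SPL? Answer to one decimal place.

25 equal incoherent sources raise the level by 10·log₁₀(25) = 13.98 dB.
L_total = 56.6 + 13.98 = 70.6 dB SPL.

70.6 dB SPL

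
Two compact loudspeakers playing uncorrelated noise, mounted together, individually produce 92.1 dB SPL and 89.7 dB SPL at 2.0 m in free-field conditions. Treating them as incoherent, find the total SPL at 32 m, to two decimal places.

69.99 dB SPL

Combined at 2.0 m: 10·log₁₀(10^(92.1/10)+10^(89.7/10)) = 94.074 dB SPL.
Then apply −20·log₁₀(32/2.0) = -24.082 dB → 69.99 dB SPL.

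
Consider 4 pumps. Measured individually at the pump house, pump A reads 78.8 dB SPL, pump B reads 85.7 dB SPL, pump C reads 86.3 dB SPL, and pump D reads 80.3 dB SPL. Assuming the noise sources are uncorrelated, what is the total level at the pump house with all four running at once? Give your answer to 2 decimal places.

89.92 dB SPL

Add the sources as powers (linear), then convert back to dB:
L_total = 10·log₁₀(10^(78.8/10) + 10^(85.7/10) + 10^(86.3/10) + 10^(80.3/10)) = 10·log₁₀(981100000) = 89.92 dB SPL.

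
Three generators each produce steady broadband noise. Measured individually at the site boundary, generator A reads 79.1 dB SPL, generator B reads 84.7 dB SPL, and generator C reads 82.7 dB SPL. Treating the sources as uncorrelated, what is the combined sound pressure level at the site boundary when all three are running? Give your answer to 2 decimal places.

Add the sources as powers (linear), then convert back to dB:
L_total = 10·log₁₀(10^(79.1/10) + 10^(84.7/10) + 10^(82.7/10)) = 10·log₁₀(562600000) = 87.50 dB SPL.

87.50 dB SPL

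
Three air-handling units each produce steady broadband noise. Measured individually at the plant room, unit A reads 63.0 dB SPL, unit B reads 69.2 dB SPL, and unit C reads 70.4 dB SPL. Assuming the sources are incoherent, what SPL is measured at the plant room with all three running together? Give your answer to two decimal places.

Uncorrelated sources add in intensity (power), not in dB.
L_total = 10·log₁₀(10^(63.0/10) + 10^(69.2/10) + 10^(70.4/10)) = 10·log₁₀(21280000) = 73.28 dB SPL.

73.28 dB SPL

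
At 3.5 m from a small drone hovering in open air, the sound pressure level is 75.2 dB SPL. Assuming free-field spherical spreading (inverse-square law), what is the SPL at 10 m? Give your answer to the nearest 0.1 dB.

66.1 dB SPL

For a point source in a free field, ΔL = −20·log₁₀(d₂/d₁).
ΔL = −20·log₁₀(10/3.5) = -9.12 dB, so L₂ = 75.2 + (-9.12) = 66.1 dB SPL.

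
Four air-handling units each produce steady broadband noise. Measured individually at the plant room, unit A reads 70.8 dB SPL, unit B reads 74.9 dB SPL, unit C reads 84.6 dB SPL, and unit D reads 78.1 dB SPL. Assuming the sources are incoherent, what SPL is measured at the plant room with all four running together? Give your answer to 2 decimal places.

85.98 dB SPL

Incoherent sources sum as intensities:
L_total = 10·log₁₀(10^(70.8/10) + 10^(74.9/10) + 10^(84.6/10) + 10^(78.1/10)) = 10·log₁₀(395900000) = 85.98 dB SPL.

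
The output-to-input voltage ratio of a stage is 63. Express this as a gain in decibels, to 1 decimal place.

36.0 dB

Voltage is an amplitude quantity, so gain = 20·log₁₀(V_out/V_in).
20·log₁₀(63) = 36.0 dB.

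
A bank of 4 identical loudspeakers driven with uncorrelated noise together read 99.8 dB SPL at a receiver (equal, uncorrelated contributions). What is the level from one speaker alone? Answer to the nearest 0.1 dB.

4 equal incoherent sources add 10·log₁₀(4) = 6.02 dB over one source.
L_one = 99.8 − 6.02 = 93.8 dB SPL.

93.8 dB SPL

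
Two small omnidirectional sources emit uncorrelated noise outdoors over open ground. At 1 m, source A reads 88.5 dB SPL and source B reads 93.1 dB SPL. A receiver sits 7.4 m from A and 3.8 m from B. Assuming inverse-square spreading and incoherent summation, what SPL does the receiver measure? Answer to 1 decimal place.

81.9 dB SPL

At the listener: L_A = 88.5 − 20·log₁₀(7.4) = 71.12 dB; L_B = 93.1 − 20·log₁₀(3.8) = 81.50 dB.
Combined: 10·log₁₀(10^(71.12/10)+10^(81.50/10)) = 81.9 dB SPL.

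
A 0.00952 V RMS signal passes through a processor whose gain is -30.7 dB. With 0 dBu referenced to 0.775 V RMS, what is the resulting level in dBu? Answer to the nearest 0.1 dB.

Input level: 20·log₁₀(0.00952/0.775) = -38.21 dBu.
Output: -38.21 − 30.7 = -68.9 dBu.

-68.9 dBu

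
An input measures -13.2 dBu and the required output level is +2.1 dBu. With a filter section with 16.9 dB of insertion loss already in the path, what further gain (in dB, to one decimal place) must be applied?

32.2 dB

The required make-up gain is the shortfall in the dB sum.
G = +2.1 − (-13.2) + 16.9 = 32.2 dB.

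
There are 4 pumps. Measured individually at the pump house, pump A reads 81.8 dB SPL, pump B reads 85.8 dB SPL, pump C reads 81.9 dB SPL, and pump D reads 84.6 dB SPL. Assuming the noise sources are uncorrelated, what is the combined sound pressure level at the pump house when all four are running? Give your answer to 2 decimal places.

Uncorrelated sources add in intensity (power), not in dB.
L_total = 10·log₁₀(10^(81.8/10) + 10^(85.8/10) + 10^(81.9/10) + 10^(84.6/10)) = 10·log₁₀(974800000) = 89.89 dB SPL.

89.89 dB SPL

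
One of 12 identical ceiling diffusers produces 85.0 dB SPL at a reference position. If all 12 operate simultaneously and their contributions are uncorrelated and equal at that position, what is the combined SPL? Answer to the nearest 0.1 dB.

12 equal incoherent sources raise the level by 10·log₁₀(12) = 10.79 dB.
L_total = 85.0 + 10.79 = 95.8 dB SPL.

95.8 dB SPL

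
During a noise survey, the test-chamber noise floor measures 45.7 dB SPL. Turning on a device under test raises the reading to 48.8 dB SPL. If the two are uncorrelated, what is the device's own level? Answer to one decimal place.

Background correction is a power subtraction:
L_src = 10·log₁₀(10^(48.8/10) − 10^(45.7/10)) = 10·log₁₀(38700) = 45.9 dB SPL.

45.9 dB SPL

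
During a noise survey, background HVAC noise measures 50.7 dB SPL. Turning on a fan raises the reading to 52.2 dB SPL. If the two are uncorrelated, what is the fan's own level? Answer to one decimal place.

46.9 dB SPL

Subtract intensities: L_src = 10·log₁₀(10^(L_total/10) − 10^(L_bg/10)).
L_src = 10·log₁₀(10^(52.2/10) − 10^(50.7/10)) = 10·log₁₀(48470) = 46.9 dB SPL.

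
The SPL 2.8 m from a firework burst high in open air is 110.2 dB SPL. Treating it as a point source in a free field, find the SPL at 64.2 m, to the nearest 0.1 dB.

For a point source in a free field, ΔL = −20·log₁₀(d₂/d₁).
ΔL = −20·log₁₀(64.2/2.8) = -27.21 dB, so L₂ = 110.2 + (-27.21) = 83.0 dB SPL.

83.0 dB SPL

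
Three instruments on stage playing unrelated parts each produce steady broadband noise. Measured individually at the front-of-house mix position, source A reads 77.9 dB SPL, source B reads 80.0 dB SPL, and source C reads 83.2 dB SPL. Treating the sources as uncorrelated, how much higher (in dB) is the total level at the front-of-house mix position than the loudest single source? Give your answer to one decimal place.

Add the sources as powers (linear), then convert back to dB:
L_total = 10·log₁₀(10^(77.9/10) + 10^(80.0/10) + 10^(83.2/10)) = 85.69 dB SPL.
Excess over the loudest (83.2 dB): 85.69 − 83.2 = 2.5 dB.

2.5 dB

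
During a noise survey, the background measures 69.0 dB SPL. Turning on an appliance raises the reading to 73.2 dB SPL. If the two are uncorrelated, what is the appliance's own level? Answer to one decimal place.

Remove the background by subtracting linear intensities:
L_src = 10·log₁₀(10^(73.2/10) − 10^(69.0/10)) = 10·log₁₀(12950000) = 71.1 dB SPL.

71.1 dB SPL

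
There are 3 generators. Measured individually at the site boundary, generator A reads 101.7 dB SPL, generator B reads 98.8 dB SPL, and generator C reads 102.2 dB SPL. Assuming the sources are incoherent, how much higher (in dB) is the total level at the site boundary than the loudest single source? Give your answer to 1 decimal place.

3.7 dB

Incoherent sources sum as intensities:
L_total = 10·log₁₀(10^(101.7/10) + 10^(98.8/10) + 10^(102.2/10)) = 105.91 dB SPL.
Excess over the loudest (102.2 dB): 105.91 − 102.2 = 3.7 dB.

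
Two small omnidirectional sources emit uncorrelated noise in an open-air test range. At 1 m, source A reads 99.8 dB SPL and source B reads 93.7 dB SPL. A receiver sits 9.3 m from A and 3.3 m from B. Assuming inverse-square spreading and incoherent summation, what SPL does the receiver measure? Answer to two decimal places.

At the listener: L_A = 99.8 − 20·log₁₀(9.3) = 80.430 dB; L_B = 93.7 − 20·log₁₀(3.3) = 83.330 dB.
Combined: 10·log₁₀(10^(80.430/10)+10^(83.330/10)) = 85.13 dB SPL.

85.13 dB SPL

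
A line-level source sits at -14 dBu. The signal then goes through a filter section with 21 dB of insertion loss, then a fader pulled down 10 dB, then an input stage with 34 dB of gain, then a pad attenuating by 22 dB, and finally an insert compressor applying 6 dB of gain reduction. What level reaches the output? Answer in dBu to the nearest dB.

In dB, series stages simply add:
-14 − 21 − 10 + 34 − 22 − 6 = -39 dBu.

-39 dBu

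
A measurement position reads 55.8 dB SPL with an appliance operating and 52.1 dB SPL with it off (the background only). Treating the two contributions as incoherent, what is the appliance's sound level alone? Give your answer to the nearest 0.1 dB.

Subtract intensities: L_src = 10·log₁₀(10^(L_total/10) − 10^(L_bg/10)).
L_src = 10·log₁₀(10^(55.8/10) − 10^(52.1/10)) = 10·log₁₀(218000) = 53.4 dB SPL.

53.4 dB SPL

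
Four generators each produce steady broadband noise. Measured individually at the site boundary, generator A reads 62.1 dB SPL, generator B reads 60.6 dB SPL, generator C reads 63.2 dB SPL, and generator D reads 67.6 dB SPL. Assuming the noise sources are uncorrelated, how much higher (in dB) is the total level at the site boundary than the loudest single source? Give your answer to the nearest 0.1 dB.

Uncorrelated sources add in intensity (power), not in dB.
L_total = 10·log₁₀(10^(62.1/10) + 10^(60.6/10) + 10^(63.2/10) + 10^(67.6/10)) = 70.26 dB SPL.
Excess over the loudest (67.6 dB): 70.26 − 67.6 = 2.7 dB.

2.7 dB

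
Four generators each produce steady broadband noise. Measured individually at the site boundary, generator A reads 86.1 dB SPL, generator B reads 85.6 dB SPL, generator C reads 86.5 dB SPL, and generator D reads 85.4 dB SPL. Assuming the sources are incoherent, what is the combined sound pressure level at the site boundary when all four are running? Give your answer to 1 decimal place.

91.9 dB SPL

Incoherent sources sum as intensities:
L_total = 10·log₁₀(10^(86.1/10) + 10^(85.6/10) + 10^(86.5/10) + 10^(85.4/10)) = 10·log₁₀(1564000000) = 91.9 dB SPL.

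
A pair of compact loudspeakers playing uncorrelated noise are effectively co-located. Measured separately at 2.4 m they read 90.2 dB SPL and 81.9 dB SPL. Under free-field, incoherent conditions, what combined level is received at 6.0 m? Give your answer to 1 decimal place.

82.8 dB SPL

Combined at 2.4 m: 10·log₁₀(10^(90.2/10)+10^(81.9/10)) = 90.80 dB SPL.
Then apply −20·log₁₀(6.0/2.4) = -7.96 dB → 82.8 dB SPL.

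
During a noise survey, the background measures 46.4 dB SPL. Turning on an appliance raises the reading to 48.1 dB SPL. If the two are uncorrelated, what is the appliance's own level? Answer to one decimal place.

Remove the background by subtracting linear intensities:
L_src = 10·log₁₀(10^(48.1/10) − 10^(46.4/10)) = 10·log₁₀(20910) = 43.2 dB SPL.

43.2 dB SPL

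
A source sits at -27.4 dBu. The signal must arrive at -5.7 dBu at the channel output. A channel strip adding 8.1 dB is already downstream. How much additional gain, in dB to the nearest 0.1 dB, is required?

The required make-up gain is the shortfall in the dB sum.
G = -5.7 − (-27.4) − 8.1 = 13.6 dB.

13.6 dB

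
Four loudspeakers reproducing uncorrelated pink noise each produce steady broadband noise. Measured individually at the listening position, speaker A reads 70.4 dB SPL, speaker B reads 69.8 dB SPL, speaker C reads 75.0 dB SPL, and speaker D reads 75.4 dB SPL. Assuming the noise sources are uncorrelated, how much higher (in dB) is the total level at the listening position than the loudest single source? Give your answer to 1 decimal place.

4.0 dB

Incoherent sources sum as intensities:
L_total = 10·log₁₀(10^(70.4/10) + 10^(69.8/10) + 10^(75.0/10) + 10^(75.4/10)) = 79.39 dB SPL.
Excess over the loudest (75.4 dB): 79.39 − 75.4 = 4.0 dB.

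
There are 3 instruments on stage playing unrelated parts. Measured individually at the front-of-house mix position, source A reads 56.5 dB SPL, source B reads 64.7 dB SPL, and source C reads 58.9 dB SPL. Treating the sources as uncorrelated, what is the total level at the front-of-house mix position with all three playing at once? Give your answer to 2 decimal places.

66.21 dB SPL

Add the sources as powers (linear), then convert back to dB:
L_total = 10·log₁₀(10^(56.5/10) + 10^(64.7/10) + 10^(58.9/10)) = 10·log₁₀(4174000) = 66.21 dB SPL.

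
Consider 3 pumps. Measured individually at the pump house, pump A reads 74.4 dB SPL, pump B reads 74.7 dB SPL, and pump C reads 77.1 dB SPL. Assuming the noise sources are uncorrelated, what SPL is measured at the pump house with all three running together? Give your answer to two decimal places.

Add the sources as powers (linear), then convert back to dB:
L_total = 10·log₁₀(10^(74.4/10) + 10^(74.7/10) + 10^(77.1/10)) = 10·log₁₀(108300000) = 80.35 dB SPL.

80.35 dB SPL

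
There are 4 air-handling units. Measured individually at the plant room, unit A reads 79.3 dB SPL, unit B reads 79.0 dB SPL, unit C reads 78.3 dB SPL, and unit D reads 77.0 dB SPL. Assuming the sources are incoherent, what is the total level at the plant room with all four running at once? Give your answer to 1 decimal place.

84.5 dB SPL

Incoherent sources sum as intensities:
L_total = 10·log₁₀(10^(79.3/10) + 10^(79.0/10) + 10^(78.3/10) + 10^(77.0/10)) = 10·log₁₀(282300000) = 84.5 dB SPL.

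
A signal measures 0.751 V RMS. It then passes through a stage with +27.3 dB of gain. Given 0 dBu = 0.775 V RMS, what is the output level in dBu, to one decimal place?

Input level: 20·log₁₀(0.751/0.775) = -0.27 dBu.
Output: -0.27 + 27.3 = +27.0 dBu.

+27.0 dBu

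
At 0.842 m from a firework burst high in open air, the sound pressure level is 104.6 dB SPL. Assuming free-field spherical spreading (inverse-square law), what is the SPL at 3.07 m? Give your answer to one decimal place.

Free-field point source: level drops by 20·log₁₀ of the distance ratio.
ΔL = −20·log₁₀(3.07/0.842) = -11.24 dB, so L₂ = 104.6 + (-11.24) = 93.4 dB SPL.

93.4 dB SPL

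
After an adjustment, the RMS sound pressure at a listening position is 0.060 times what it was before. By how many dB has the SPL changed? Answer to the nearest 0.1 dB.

Sound pressure is an amplitude quantity: ΔL = 20·log₁₀(p₂/p₁).
20·log₁₀(0.060) = -24.4 dB.

-24.4 dB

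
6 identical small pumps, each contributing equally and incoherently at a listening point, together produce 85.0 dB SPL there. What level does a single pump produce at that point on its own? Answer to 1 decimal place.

77.2 dB SPL

6 equal incoherent sources add 10·log₁₀(6) = 7.78 dB over one source.
L_one = 85.0 − 7.78 = 77.2 dB SPL.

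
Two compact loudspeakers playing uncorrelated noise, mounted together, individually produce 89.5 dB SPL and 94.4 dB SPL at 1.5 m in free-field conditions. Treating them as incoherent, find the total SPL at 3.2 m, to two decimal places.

89.04 dB SPL

Combined at 1.5 m: 10·log₁₀(10^(89.5/10)+10^(94.4/10)) = 95.618 dB SPL.
Then apply −20·log₁₀(3.2/1.5) = -6.581 dB → 89.04 dB SPL.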